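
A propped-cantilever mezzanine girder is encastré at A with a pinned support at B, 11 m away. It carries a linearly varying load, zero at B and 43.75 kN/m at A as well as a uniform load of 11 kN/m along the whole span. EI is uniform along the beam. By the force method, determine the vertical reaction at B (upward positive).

Remove the prop at B; the released (primary) structure is a cantilever built in at A.
Downward deflection at the released point B due to the loads:
  triangular load, peak 43.75 at the fixed end: w₀L⁴/(30EI) = 21351/EI
  UDL 11: wL⁴/(8EI) = 20131/EI
  δ_0 = 41483/EI
Flexibility coefficient — unit upward force at B: δ_{BB} = L³/(3EI) = 443.7/EI.
Compatibility at B: δ_0 − R_B·δ_{BB} = 0, so R_B = 41483/443.7 = 93.5 kN.

R_B = 93.5 kN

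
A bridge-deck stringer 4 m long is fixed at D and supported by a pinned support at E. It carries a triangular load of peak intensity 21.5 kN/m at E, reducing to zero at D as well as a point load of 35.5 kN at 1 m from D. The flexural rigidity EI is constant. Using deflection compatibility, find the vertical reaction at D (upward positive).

R_D = 51.8 kN

Choose R_E as the redundant. The primary structure is the cantilever fixed at D.
Downward deflection at the released point E due to the loads:
  triangular load, peak 21.5 at the free end: 11w₀L⁴/(120EI) = 504.5/EI
  point load 35.5 at a = 1: Pa²(3L − a)/(6EI) = 65.08/EI
  δ_0 = 569.6/EI
Tip deflection under a unit load at E: L³/(3EI) = 21.33/EI.
The prop prevents deflection at E: R_E = δ_0/δ_{EE} = 569.6/21.33 = 26.7 kN.
Vertical equilibrium: R_D = ΣP − R_E = 78.5 − 26.7 = 51.8 kN.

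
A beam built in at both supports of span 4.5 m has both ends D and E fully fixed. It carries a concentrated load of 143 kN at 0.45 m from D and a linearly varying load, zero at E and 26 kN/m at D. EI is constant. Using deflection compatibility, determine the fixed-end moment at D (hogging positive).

M_D = 78.45 kN·m

Release both end moments; the primary structure is a simply-supported span DE with redundants M_D and M_E.
Simple-span end rotations at D and E under the given loads:
  at D: point load 143 at a = 0.45: Pab(L + b)/(6LEI) = 82.53/EI
  at E: point load 143 at a = 0.45: Pab(L + a)/(6LEI) = 47.78/EI
  at D: triangular load, peak 26: w₀L³/(45EI) = 52.65/EI
  at E: triangular load, peak 26: 7w₀L³/(360EI) = 46.07/EI
  θ_D0 = 135.2/EI,  θ_E0 = 93.85/EI
Flexibility coefficients: a unit moment at one end gives L/(3EI) there and L/(6EI) at the far end, so f₁₁ = f₂₂ = 1.5/EI and f₁₂ = f₂₁ = 0.75/EI.
Compatibility — zero rotation at each built-in end:
  1.5 M_D + 0.75 M_E = 135.2
  0.75 M_D + 1.5 M_E = 93.85
Solving the pair gives M_D = 78.45 kN·m and M_E = 23.34 kN·m (hogging).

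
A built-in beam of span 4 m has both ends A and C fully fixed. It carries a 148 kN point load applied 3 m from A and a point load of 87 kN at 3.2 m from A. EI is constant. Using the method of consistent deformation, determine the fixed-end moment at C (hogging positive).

Take the two fixed-end moments M_A, M_C as redundants; the released structure is the simple span AC.
Simple-span end rotations at A and C under the given loads:
  at A: point load 148 at a = 3: Pab(L + b)/(6LEI) = 92.5/EI
  at C: point load 148 at a = 3: Pab(L + a)/(6LEI) = 129.5/EI
  at A: point load 87 at a = 3.2: Pab(L + b)/(6LEI) = 44.54/EI
  at C: point load 87 at a = 3.2: Pab(L + a)/(6LEI) = 66.82/EI
  θ_A0 = 137/EI,  θ_C0 = 196.3/EI
Flexibility coefficients: a unit moment at one end gives L/(3EI) there and L/(6EI) at the far end, so f₁₁ = f₂₂ = 1.333/EI and f₁₂ = f₂₁ = 0.6667/EI.
Compatibility — zero rotation at each built-in end:
  1.333 M_A + 0.6667 M_C = 137
  0.6667 M_A + 1.333 M_C = 196.3
Solving the pair gives M_A = 38.89 kN·m and M_C = 127.8 kN·m (hogging).

M_C = 127.8 kN·m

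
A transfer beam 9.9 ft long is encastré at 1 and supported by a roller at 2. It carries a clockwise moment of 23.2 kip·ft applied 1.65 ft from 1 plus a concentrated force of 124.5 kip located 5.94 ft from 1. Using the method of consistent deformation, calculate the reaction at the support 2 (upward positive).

R_2 = 54.86 kip

Take the reaction at 2 as the redundant and release it; the primary structure is a cantilever fixed at 1.
Primary-structure tip deflection at 2 by superposition:
  clockwise couple 23.2 at a = 1.65: M₀a(2L − a)/(2EI) = 347.4/EI
  point load 124.5 at a = 5.94: Pa²(3L − a)/(6EI) = 17396/EI
  δ_0 = 17743/EI
Tip deflection under a unit load at 2: L³/(3EI) = 323.4/EI.
Compatibility at 2: δ_0 − R_2·δ_{22} = 0, so R_2 = 17743/323.4 = 54.86 kip.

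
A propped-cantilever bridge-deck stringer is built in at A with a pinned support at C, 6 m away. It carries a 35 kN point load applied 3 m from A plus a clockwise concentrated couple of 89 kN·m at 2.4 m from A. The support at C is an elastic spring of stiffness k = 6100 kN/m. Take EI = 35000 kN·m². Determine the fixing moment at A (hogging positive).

M_A = 54.08 kN·m

Release the roller at C. Primary structure: cantilever fixed at A.
Free-end deflection of the primary structure under the applied loading (downward +):
  point load 35 at a = 3: Pa²(3L − a)/(6EI) = 787.5/EI
  clockwise couple 89 at a = 2.4: M₀a(2L − a)/(2EI) = 1025/EI
  δ_0 = 1813/EI
Flexibility coefficient — unit upward force at C: δ_{CC} = L³/(3EI) = 72/EI.
With EI = 35000 kN·m²: δ_0 = 0.051794 m and δ_{CC} = 0.002057 m/kN.
Compatibility — the spring shortens by R_C/k under the reaction it provides: δ_0 − R_C·δ_{CC} = R_C/k. With 1/k = 0.000164 m/kN, R_C = δ_0 / (δ_{CC} + 1/k) = 0.051794 / (0.002057 + 0.000164) = 23.32 kN.
Moment equilibrium about A: M_A = Σ(load moments about A) − R_C·L = 194 − 23.32×6 = 54.08 kN·m.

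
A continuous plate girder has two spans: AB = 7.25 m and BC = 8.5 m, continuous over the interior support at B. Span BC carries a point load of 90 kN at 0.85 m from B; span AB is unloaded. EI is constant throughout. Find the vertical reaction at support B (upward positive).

R_B = 90.02 kN

Insert a hinge at B; M_B is the redundant, and each span becomes simply supported.
End slopes at the hinge B, treating each span as simply supported:
  span BC: point load 90 at a = 0.85: Pab(L + b)/(6LEI) = 185.3/EI
  relative rotation θ_0 = (0 + 185.3)/EI = 185.3/EI
A unit hogging moment at B produces rotation L₁/(3EI) + L₂/(3EI) = 5.25/EI.
Slope continuity at B: θ_0 = M_B·5.25/EI, so M_B = 185.3/5.25 = 35.3 kN·m (hogging).
Span AB, ΣM about A with M_B applied at B: R_B^{AB}·7.25 = 0 + 35.3, so R_B^{AB} = 4.869 kN and R_A = 0 − 4.869 = -4.869 kN.
Span BC, ΣM about C: R_B^{BC}·8.5 = 688.5 + 35.3, so R_B^{BC} = 85.15 kN and R_C = 90 − 85.15 = 4.847 kN.
R_B = 4.869 + 85.15 = 90.02 kN.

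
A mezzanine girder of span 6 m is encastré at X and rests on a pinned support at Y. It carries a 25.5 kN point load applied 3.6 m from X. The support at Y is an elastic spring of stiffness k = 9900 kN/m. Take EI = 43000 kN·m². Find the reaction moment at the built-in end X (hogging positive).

Take the reaction at Y as the redundant and release it; the primary structure is a cantilever fixed at X.
Downward deflection at the released point Y due to the loads:
  point load 25.5 at a = 3.6: Pa²(3L − a)/(6EI) = 793.2/EI
Flexibility coefficient — unit upward force at Y: δ_{YY} = L³/(3EI) = 72/EI.
With EI = 43000 kN·m²: δ_0 = 0.018445 m and δ_{YY} = 0.001674 m/kN.
Compatibility — the spring shortens by R_Y/k under the reaction it provides: δ_0 − R_Y·δ_{YY} = R_Y/k. With 1/k = 0.000101 m/kN, R_Y = δ_0 / (δ_{YY} + 1/k) = 0.018445 / (0.001674 + 0.000101) = 10.39 kN.
Moment equilibrium about X: M_X = Σ(load moments about X) − R_Y·L = 91.8 − 10.39×6 = 29.46 kN·m.

M_X = 29.46 kN·m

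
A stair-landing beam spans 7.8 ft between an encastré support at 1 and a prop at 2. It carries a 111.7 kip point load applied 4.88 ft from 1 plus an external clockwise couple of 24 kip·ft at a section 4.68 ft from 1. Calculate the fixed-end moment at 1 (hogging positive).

Release the roller at 2. Primary structure: cantilever fixed at 1.
Downward deflection at the released point 2 due to the loads:
  point load 111.7 at a = 4.88: Pa²(3L − a)/(6EI) = 8211/EI
  clockwise couple 24 at a = 4.68: M₀a(2L − a)/(2EI) = 613.3/EI
  δ_0 = 8824/EI
Flexibility coefficient — unit upward force at 2: δ_{22} = L³/(3EI) = 158.2/EI.
Compatibility at 2: δ_0 − R_2·δ_{22} = 0, so R_2 = 8824/158.2 = 55.78 kip.
Moment equilibrium about 1: M_1 = Σ(load moments about 1) − R_2·L = 569.1 − 55.78×7.8 = 134 kip·ft.

M_1 = 134 kip·ft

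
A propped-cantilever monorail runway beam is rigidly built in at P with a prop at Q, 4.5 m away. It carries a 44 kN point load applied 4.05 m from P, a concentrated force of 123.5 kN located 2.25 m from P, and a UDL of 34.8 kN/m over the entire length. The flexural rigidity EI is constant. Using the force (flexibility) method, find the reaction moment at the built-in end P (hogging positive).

M_P = 202.1 kN·m

Choose R_Q as the redundant. The primary structure is the cantilever fixed at P.
Free-end deflection of the primary structure under the applied loading (downward +):
  point load 44 at a = 4.05: Pa²(3L − a)/(6EI) = 1137/EI
  point load 123.5 at a = 2.25: Pa²(3L − a)/(6EI) = 1172/EI
  UDL 34.8: wL⁴/(8EI) = 1784/EI
  δ_0 = 4093/EI
Tip deflection under a unit load at Q: L³/(3EI) = 30.38/EI.
Compatibility at Q: δ_0 − R_Q·δ_{QQ} = 0, so R_Q = 4093/30.38 = 134.7 kN.
Moment equilibrium about P: M_P = Σ(load moments about P) − R_Q·L = 808.4 − 134.7×4.5 = 202.1 kN·m.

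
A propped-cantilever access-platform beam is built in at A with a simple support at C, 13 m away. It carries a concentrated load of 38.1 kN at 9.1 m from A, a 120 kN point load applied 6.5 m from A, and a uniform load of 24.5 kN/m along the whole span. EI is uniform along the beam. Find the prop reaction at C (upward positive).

R_C = 178.4 kN

Choose R_C as the redundant. The primary structure is the cantilever fixed at A.
Free-end deflection of the primary structure under the applied loading (downward +):
  point load 38.1 at a = 9.1: Pa²(3L − a)/(6EI) = 15723/EI
  point load 120 at a = 6.5: Pa²(3L − a)/(6EI) = 27462/EI
  UDL 24.5: wL⁴/(8EI) = 87468/EI
  δ_0 = 130653/EI
Flexibility coefficient — unit upward force at C: δ_{CC} = L³/(3EI) = 732.3/EI.
Compatibility at C: δ_0 − R_C·δ_{CC} = 0, so R_C = 130653/732.3 = 178.4 kN.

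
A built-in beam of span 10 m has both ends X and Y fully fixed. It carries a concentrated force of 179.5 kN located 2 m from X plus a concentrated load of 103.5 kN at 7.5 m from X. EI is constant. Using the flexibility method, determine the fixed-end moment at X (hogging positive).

Take the two fixed-end moments M_X, M_Y as redundants; the released structure is the simple span XY.
On the primary (simply-supported) span, the end slopes from the loading are:
  at X: point load 179.5 at a = 2: Pab(L + b)/(6LEI) = 861.6/EI
  at Y: point load 179.5 at a = 2: Pab(L + a)/(6LEI) = 574.4/EI
  at X: point load 103.5 at a = 7.5: Pab(L + b)/(6LEI) = 404.3/EI
  at Y: point load 103.5 at a = 7.5: Pab(L + a)/(6LEI) = 566/EI
  θ_X0 = 1266/EI,  θ_Y0 = 1140/EI
Flexibility coefficients: a unit moment at one end gives L/(3EI) there and L/(6EI) at the far end, so f₁₁ = f₂₂ = 3.333/EI and f₁₂ = f₂₁ = 1.667/EI.
Compatibility — zero rotation at each built-in end:
  3.333 M_X + 1.667 M_Y = 1266
  1.667 M_X + 3.333 M_Y = 1140
Solving the pair gives M_X = 278.3 kN·m and M_Y = 203 kN·m (hogging).

M_X = 278.3 kN·m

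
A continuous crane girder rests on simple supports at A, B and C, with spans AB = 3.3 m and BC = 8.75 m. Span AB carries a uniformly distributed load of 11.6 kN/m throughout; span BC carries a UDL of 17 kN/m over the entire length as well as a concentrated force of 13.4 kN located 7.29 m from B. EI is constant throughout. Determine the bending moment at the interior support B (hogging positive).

Insert a hinge at B; M_B is the redundant, and each span becomes simply supported.
Rotations at B on the released spans (each span's end-slope, ×1/EI):
  span AB: UDL 11.6: wL³/(24EI) = 17.37/EI
  span BC: UDL 17: wL³/(24EI) = 474.5/EI
  span BC: point load 13.4 at a = 7.29: Pab(L + b)/(6LEI) = 27.74/EI
  relative rotation θ_0 = (17.37 + 502.3)/EI = 519.6/EI
A unit hogging moment at B produces rotation L₁/(3EI) + L₂/(3EI) = 4.017/EI.
Slope continuity at B: θ_0 = M_B·4.017/EI, so M_B = 519.6/4.017 = 129.4 kN·m (hogging).

M_B = 129.4 kN·m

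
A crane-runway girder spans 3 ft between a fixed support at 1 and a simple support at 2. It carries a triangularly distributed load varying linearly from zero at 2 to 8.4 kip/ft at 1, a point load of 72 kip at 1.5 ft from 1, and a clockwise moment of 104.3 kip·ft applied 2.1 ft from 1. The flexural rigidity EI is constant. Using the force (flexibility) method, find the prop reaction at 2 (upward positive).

R_2 = 72.48 kip

Release the roller at 2. Primary structure: cantilever fixed at 1.
Free-end deflection of the primary structure under the applied loading (downward +):
  triangular load, peak 8.4 at the fixed end: w₀L⁴/(30EI) = 22.68/EI
  point load 72 at a = 1.5: Pa²(3L − a)/(6EI) = 202.5/EI
  clockwise couple 104.3 at a = 2.1: M₀a(2L − a)/(2EI) = 427.1/EI
  δ_0 = 652.3/EI
Tip deflection under a unit load at 2: L³/(3EI) = 9/EI.
The prop prevents deflection at 2: R_2 = δ_0/δ_{22} = 652.3/9 = 72.48 kip.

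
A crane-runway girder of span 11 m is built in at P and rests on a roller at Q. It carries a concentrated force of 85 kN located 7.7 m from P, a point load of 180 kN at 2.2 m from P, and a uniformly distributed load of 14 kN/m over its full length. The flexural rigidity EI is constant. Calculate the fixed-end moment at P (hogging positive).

M_P = 624.5 kN·m

Remove the prop at Q; the released (primary) structure is a cantilever built in at P.
Deflection at Q on the released cantilever, summing each load's contribution:
  point load 85 at a = 7.7: Pa²(3L − a)/(6EI) = 21251/EI
  point load 180 at a = 2.2: Pa²(3L − a)/(6EI) = 4472/EI
  UDL 14: wL⁴/(8EI) = 25622/EI
  δ_0 = 51344/EI
Tip deflection under a unit load at Q: L³/(3EI) = 443.7/EI.
Compatibility at Q: δ_0 − R_Q·δ_{QQ} = 0, so R_Q = 51344/443.7 = 115.7 kN.
Moment equilibrium about P: M_P = Σ(load moments about P) − R_Q·L = 1898 − 115.7×11 = 624.5 kN·m.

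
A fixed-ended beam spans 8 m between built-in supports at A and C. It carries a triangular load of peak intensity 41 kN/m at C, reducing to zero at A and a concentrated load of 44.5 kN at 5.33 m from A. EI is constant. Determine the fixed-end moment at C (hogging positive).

Release both end moments; the primary structure is a simply-supported span AC with redundants M_A and M_C.
On the primary (simply-supported) span, the end slopes from the loading are:
  at A: triangular load, peak 41: 7w₀L³/(360EI) = 408.2/EI
  at C: triangular load, peak 41: w₀L³/(45EI) = 466.5/EI
  at A: point load 44.5 at a = 5.33: Pab(L + b)/(6LEI) = 140.8/EI
  at C: point load 44.5 at a = 5.33: Pab(L + a)/(6LEI) = 175.9/EI
  θ_A0 = 549/EI,  θ_C0 = 642.4/EI
Flexibility coefficients: a unit moment at one end gives L/(3EI) there and L/(6EI) at the far end, so f₁₁ = f₂₂ = 2.667/EI and f₁₂ = f₂₁ = 1.333/EI.
Compatibility — zero rotation at each built-in end:
  2.667 M_A + 1.333 M_C = 549
  1.333 M_A + 2.667 M_C = 642.4
Solving the pair gives M_A = 113.9 kN·m and M_C = 183.9 kN·m (hogging).

M_C = 183.9 kN·m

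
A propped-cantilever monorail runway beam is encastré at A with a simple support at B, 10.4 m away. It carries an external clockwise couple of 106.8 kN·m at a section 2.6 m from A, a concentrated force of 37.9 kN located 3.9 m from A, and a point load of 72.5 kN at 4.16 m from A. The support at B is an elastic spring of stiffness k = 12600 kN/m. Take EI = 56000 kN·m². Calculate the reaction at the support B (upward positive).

R_B = 28.48 kN

Take the reaction at B as the redundant and release it; the primary structure is a cantilever fixed at A.
Deflection at B on the released cantilever, summing each load's contribution:
  clockwise couple 106.8 at a = 2.6: M₀a(2L − a)/(2EI) = 2527/EI
  point load 37.9 at a = 3.9: Pa²(3L − a)/(6EI) = 2623/EI
  point load 72.5 at a = 4.16: Pa²(3L − a)/(6EI) = 5654/EI
  δ_0 = 10804/EI
Tip deflection under a unit load at B: L³/(3EI) = 375/EI.
With EI = 56000 kN·m²: δ_0 = 0.19293 m and δ_{BB} = 0.006696 m/kN.
Compatibility — the spring shortens by R_B/k under the reaction it provides: δ_0 − R_B·δ_{BB} = R_B/k. With 1/k = 0.000079 m/kN, R_B = δ_0 / (δ_{BB} + 1/k) = 0.19293 / (0.006696 + 0.000079) = 28.48 kN.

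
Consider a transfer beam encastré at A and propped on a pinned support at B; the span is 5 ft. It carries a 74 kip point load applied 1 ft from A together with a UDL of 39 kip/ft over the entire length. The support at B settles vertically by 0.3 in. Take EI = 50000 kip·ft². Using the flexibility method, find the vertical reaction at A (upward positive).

R_A = 221.7 kip

Take the reaction at B as the redundant and release it; the primary structure is a cantilever fixed at A.
Deflection at B on the released cantilever, summing each load's contribution:
  point load 74 at a = 1: Pa²(3L − a)/(6EI) = 172.7/EI
  UDL 39: wL⁴/(8EI) = 3047/EI
  δ_0 = 3220/EI
Tip deflection under a unit load at B: L³/(3EI) = 41.67/EI.
With EI = 50000 kip·ft²: δ_0 = 0.064391 ft and δ_{BB} = 0.000833 ft/kip.
Compatibility — the beam at B must follow the support down by 0.025 ft: δ_0 − R_B·δ_{BB} = 0.025, so R_B = (0.064391 − 0.025)/0.000833 = 47.27 kip.
Vertical equilibrium: R_A = ΣP − R_B = 269 − 47.27 = 221.7 kip.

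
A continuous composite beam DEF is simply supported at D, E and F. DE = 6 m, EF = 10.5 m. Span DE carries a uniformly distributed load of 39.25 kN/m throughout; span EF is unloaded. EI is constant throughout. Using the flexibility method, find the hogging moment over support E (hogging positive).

Release continuity at E by inserting a hinge; the redundant is the internal moment M_E. The primary structure is two simply-supported spans DE and EF.
Rotations at E on the released spans (each span's end-slope, ×1/EI):
  span DE: UDL 39.25: wL³/(24EI) = 353.2/EI
  relative rotation θ_0 = (353.2 + 0)/EI = 353.2/EI
A unit hogging moment at E produces rotation L₁/(3EI) + L₂/(3EI) = 5.5/EI.
Compatibility: M_E·(L₁+L₂)/(3EI) = θ_0, giving M_E = 64.23 kN·m (hogging).

M_E = 64.23 kN·m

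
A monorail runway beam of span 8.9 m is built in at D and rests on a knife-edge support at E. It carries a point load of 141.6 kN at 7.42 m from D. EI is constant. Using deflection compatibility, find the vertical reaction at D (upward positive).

R_D = 34.99 kN

Take the reaction at E as the redundant and release it; the primary structure is a cantilever fixed at D.
Downward deflection at the released point E due to the loads:
  point load 141.6 at a = 7.42: Pa²(3L − a)/(6EI) = 25051/EI
Tip deflection under a unit load at E: L³/(3EI) = 235/EI.
Compatibility at E: δ_0 − R_E·δ_{EE} = 0, so R_E = 25051/235 = 106.6 kN.
Vertical equilibrium: R_D = ΣP − R_E = 141.6 − 106.6 = 34.99 kN.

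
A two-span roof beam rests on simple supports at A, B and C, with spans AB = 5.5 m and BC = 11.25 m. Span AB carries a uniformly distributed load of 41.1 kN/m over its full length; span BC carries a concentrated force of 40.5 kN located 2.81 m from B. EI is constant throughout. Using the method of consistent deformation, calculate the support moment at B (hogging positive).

Release continuity at B by inserting a hinge; the redundant is the internal moment M_B. The primary structure is two simply-supported spans AB and BC.
Rotations at B on the released spans (each span's end-slope, ×1/EI):
  span AB: UDL 41.1: wL³/(24EI) = 284.9/EI
  span BC: point load 40.5 at a = 2.81: Pab(L + b)/(6LEI) = 280.2/EI
  relative rotation θ_0 = (284.9 + 280.2)/EI = 565.1/EI
A unit hogging moment at B produces rotation L₁/(3EI) + L₂/(3EI) = 5.583/EI.
Compatibility: M_B·(L₁+L₂)/(3EI) = θ_0, giving M_B = 101.2 kN·m (hogging).

M_B = 101.2 kN·m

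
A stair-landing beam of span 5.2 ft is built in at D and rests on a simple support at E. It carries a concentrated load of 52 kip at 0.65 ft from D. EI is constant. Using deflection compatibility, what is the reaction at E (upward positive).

R_E = 1.168 kip

Release the roller at E. Primary structure: cantilever fixed at D.
Free-end deflection of the primary structure under the applied loading (downward +):
  point load 52 at a = 0.65: Pa²(3L − a)/(6EI) = 54.74/EI
Flexibility coefficient — unit upward force at E: δ_{EE} = L³/(3EI) = 46.87/EI.
Compatibility at E: δ_0 − R_E·δ_{EE} = 0, so R_E = 54.74/46.87 = 1.168 kip.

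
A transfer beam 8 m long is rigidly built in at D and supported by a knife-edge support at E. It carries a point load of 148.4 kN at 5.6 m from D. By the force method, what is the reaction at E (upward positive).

R_E = 83.62 kN

Remove the prop at E; the released (primary) structure is a cantilever built in at D.
Free-end deflection of the primary structure under the applied loading (downward +):
  point load 148.4 at a = 5.6: Pa²(3L − a)/(6EI) = 14272/EI
Flexibility coefficient — unit upward force at E: δ_{EE} = L³/(3EI) = 170.7/EI.
Compatibility at E: δ_0 − R_E·δ_{EE} = 0, so R_E = 14272/170.7 = 83.62 kN.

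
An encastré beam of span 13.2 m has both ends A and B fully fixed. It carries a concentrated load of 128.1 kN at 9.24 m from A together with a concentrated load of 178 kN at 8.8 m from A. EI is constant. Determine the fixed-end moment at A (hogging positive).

M_A = 280.6 kN·m

Take the two fixed-end moments M_A, M_B as redundants; the released structure is the simple span AB.
Simple-span end rotations at A and B under the given loads:
  at A: point load 128.1 at a = 9.24: Pab(L + b)/(6LEI) = 1016/EI
  at B: point load 128.1 at a = 9.24: Pab(L + a)/(6LEI) = 1328/EI
  at A: point load 178 at a = 8.8: Pab(L + b)/(6LEI) = 1532/EI
  at B: point load 178 at a = 8.8: Pab(L + a)/(6LEI) = 1914/EI
  θ_A0 = 2547/EI,  θ_B0 = 3243/EI
Flexibility coefficients: a unit moment at one end gives L/(3EI) there and L/(6EI) at the far end, so f₁₁ = f₂₂ = 4.4/EI and f₁₂ = f₂₁ = 2.2/EI.
Compatibility — zero rotation at each built-in end:
  4.4 M_A + 2.2 M_B = 2547
  2.2 M_A + 4.4 M_B = 3243
Solving the pair gives M_A = 280.6 kN·m and M_B = 596.7 kN·m (hogging).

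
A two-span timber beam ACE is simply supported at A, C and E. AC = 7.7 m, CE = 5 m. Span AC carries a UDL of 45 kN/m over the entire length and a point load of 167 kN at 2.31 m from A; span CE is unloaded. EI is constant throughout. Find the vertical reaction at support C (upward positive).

Release continuity at C by inserting a hinge; the redundant is the internal moment M_C. The primary structure is two simply-supported spans AC and CE.
End slopes at the hinge C, treating each span as simply supported:
  span AC: UDL 45: wL³/(24EI) = 856/EI
  span AC: point load 167 at a = 2.31: Pab(L + a)/(6LEI) = 450.5/EI
  relative rotation θ_0 = (1307 + 0)/EI = 1307/EI
A unit hogging moment at C produces rotation L₁/(3EI) + L₂/(3EI) = 4.233/EI.
Slope continuity at C: θ_0 = M_C·4.233/EI, so M_C = 1307/4.233 = 308.6 kN·m (hogging).
Span AC, ΣM about A with M_C applied at C: R_C^{AC}·7.7 = 1720 + 308.6, so R_C^{AC} = 263.4 kN and R_A = 513.5 − 263.4 = 250.1 kN.
Span CE, ΣM about E: R_C^{CE}·5 = 0 + 308.6, so R_C^{CE} = 61.73 kN and R_E = 0 − 61.73 = -61.73 kN.
R_C = 263.4 + 61.73 = 325.2 kN.

R_C = 325.2 kN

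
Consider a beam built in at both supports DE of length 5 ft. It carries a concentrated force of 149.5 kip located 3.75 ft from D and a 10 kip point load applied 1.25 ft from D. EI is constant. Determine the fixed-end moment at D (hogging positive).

Release both end moments; the primary structure is a simply-supported span DE with redundants M_D and M_E.
On the primary (simply-supported) span, the end slopes from the loading are:
  at D: point load 149.5 at a = 3.75: Pab(L + b)/(6LEI) = 146/EI
  at E: point load 149.5 at a = 3.75: Pab(L + a)/(6LEI) = 204.4/EI
  at D: point load 10 at a = 1.25: Pab(L + b)/(6LEI) = 13.67/EI
  at E: point load 10 at a = 1.25: Pab(L + a)/(6LEI) = 9.766/EI
  θ_D0 = 159.7/EI,  θ_E0 = 214.2/EI
Flexibility coefficients: a unit moment at one end gives L/(3EI) there and L/(6EI) at the far end, so f₁₁ = f₂₂ = 1.667/EI and f₁₂ = f₂₁ = 0.8333/EI.
Compatibility — zero rotation at each built-in end:
  1.667 M_D + 0.8333 M_E = 159.7
  0.8333 M_D + 1.667 M_E = 214.2
Solving the pair gives M_D = 42.07 kip·ft and M_E = 107.5 kip·ft (hogging).

M_D = 42.07 kip·ft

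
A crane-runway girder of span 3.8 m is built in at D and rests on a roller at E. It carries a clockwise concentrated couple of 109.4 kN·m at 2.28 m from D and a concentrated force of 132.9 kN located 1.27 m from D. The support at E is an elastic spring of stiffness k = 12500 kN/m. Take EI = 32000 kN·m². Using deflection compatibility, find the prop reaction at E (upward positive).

R_E = 49.18 kN

Choose R_E as the redundant. The primary structure is the cantilever fixed at D.
Primary-structure tip deflection at E by superposition:
  clockwise couple 109.4 at a = 2.28: M₀a(2L − a)/(2EI) = 663.5/EI
  point load 132.9 at a = 1.27: Pa²(3L − a)/(6EI) = 361.9/EI
  δ_0 = 1025/EI
Flexibility coefficient — unit upward force at E: δ_{EE} = L³/(3EI) = 18.29/EI.
With EI = 32000 kN·m²: δ_0 = 0.032043 m and δ_{EE} = 0.000572 m/kN.
Compatibility — the spring shortens by R_E/k under the reaction it provides: δ_0 − R_E·δ_{EE} = R_E/k. With 1/k = 0.00008 m/kN, R_E = δ_0 / (δ_{EE} + 1/k) = 0.032043 / (0.000572 + 0.00008) = 49.18 kN.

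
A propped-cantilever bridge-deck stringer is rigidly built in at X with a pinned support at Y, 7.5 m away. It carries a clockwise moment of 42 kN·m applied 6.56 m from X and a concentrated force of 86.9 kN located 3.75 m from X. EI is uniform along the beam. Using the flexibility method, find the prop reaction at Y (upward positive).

R_Y = 35.42 kN

Remove the prop at Y; the released (primary) structure is a cantilever built in at X.
Deflection at Y on the released cantilever, summing each load's contribution:
  clockwise couple 42 at a = 6.56: M₀a(2L − a)/(2EI) = 1163/EI
  point load 86.9 at a = 3.75: Pa²(3L − a)/(6EI) = 3819/EI
  δ_0 = 4982/EI
Tip deflection under a unit load at Y: L³/(3EI) = 140.6/EI.
The prop prevents deflection at Y: R_Y = δ_0/δ_{YY} = 4982/140.6 = 35.42 kN.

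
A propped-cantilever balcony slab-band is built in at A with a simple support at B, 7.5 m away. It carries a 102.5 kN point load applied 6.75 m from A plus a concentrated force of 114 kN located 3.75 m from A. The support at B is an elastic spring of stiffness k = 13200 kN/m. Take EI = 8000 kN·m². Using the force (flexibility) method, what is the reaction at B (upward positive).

R_B = 122.3 kN

Release the roller at B. Primary structure: cantilever fixed at A.
Free-end deflection of the primary structure under the applied loading (downward +):
  point load 102.5 at a = 6.75: Pa²(3L − a)/(6EI) = 12259/EI
  point load 114 at a = 3.75: Pa²(3L − a)/(6EI) = 5010/EI
  δ_0 = 17269/EI
Tip deflection under a unit load at B: L³/(3EI) = 140.6/EI.
With EI = 8000 kN·m²: δ_0 = 2.1586 m and δ_{BB} = 0.017578 m/kN.
Compatibility — the spring shortens by R_B/k under the reaction it provides: δ_0 − R_B·δ_{BB} = R_B/k. With 1/k = 0.000076 m/kN, R_B = δ_0 / (δ_{BB} + 1/k) = 2.1586 / (0.017578 + 0.000076) = 122.3 kN.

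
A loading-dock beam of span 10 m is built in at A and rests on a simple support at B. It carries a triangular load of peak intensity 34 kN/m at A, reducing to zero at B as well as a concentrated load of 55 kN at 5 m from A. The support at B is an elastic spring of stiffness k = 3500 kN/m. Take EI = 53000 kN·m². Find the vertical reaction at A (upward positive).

Choose R_B as the redundant. The primary structure is the cantilever fixed at A.
Downward deflection at the released point B due to the loads:
  triangular load, peak 34 at the fixed end: w₀L⁴/(30EI) = 11333/EI
  point load 55 at a = 5: Pa²(3L − a)/(6EI) = 5729/EI
  δ_0 = 17062/EI
Tip deflection under a unit load at B: L³/(3EI) = 333.3/EI.
With EI = 53000 kN·m²: δ_0 = 0.32193 m and δ_{BB} = 0.006289 m/kN.
Compatibility — the spring shortens by R_B/k under the reaction it provides: δ_0 − R_B·δ_{BB} = R_B/k. With 1/k = 0.000286 m/kN, R_B = δ_0 / (δ_{BB} + 1/k) = 0.32193 / (0.006289 + 0.000286) = 48.96 kN.
Vertical equilibrium: R_A = ΣP − R_B = 225 − 48.96 = 176 kN.

R_A = 176 kN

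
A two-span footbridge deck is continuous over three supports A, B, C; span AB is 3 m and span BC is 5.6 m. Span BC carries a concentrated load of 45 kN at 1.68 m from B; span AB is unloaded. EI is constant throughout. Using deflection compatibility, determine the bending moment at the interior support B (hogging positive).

Insert a hinge at B; M_B is the redundant, and each span becomes simply supported.
End slopes at the hinge B, treating each span as simply supported:
  span BC: point load 45 at a = 1.68: Pab(L + b)/(6LEI) = 83.97/EI
  relative rotation θ_0 = (0 + 83.97)/EI = 83.97/EI
A unit hogging moment at B produces rotation L₁/(3EI) + L₂/(3EI) = 2.867/EI.
Compatibility: M_B·(L₁+L₂)/(3EI) = θ_0, giving M_B = 29.29 kN·m (hogging).

M_B = 29.29 kN·m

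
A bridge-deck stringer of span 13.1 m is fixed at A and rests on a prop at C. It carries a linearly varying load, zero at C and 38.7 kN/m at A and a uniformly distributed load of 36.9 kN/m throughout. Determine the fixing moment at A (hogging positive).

M_A = 1234 kN·m

Remove the prop at C; the released (primary) structure is a cantilever built in at A.
Primary-structure tip deflection at C by superposition:
  triangular load, peak 38.7 at the fixed end: w₀L⁴/(30EI) = 37990/EI
  UDL 36.9: wL⁴/(8EI) = 135838/EI
  δ_0 = 173829/EI
Flexibility coefficient — unit upward force at C: δ_{CC} = L³/(3EI) = 749.4/EI.
Compatibility at C: δ_0 − R_C·δ_{CC} = 0, so R_C = 173829/749.4 = 232 kN.
Moment equilibrium about A: M_A = Σ(load moments about A) − R_C·L = 4273 − 232×13.1 = 1234 kN·m.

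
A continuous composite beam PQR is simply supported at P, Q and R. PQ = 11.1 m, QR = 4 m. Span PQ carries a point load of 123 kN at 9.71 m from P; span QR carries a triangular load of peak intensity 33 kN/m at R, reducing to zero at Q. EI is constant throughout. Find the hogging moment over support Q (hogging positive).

Release continuity at Q by inserting a hinge; the redundant is the internal moment M_Q. The primary structure is two simply-supported spans PQ and QR.
End slopes at the hinge Q, treating each span as simply supported:
  span PQ: point load 123 at a = 9.71: Pab(L + a)/(6LEI) = 518.7/EI
  span QR: triangular load, peak 33: 7w₀L³/(360EI) = 41.07/EI
  relative rotation θ_0 = (518.7 + 41.07)/EI = 559.8/EI
A unit hogging moment at Q produces rotation L₁/(3EI) + L₂/(3EI) = 5.033/EI.
Compatibility: M_Q·(L₁+L₂)/(3EI) = θ_0, giving M_Q = 111.2 kN·m (hogging).

M_Q = 111.2 kN·m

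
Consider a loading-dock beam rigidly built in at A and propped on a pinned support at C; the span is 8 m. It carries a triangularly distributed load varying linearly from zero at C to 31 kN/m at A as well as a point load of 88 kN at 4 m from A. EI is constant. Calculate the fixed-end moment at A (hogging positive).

Choose R_C as the redundant. The primary structure is the cantilever fixed at A.
Deflection at C on the released cantilever, summing each load's contribution:
  triangular load, peak 31 at the fixed end: w₀L⁴/(30EI) = 4233/EI
  point load 88 at a = 4: Pa²(3L − a)/(6EI) = 4693/EI
  δ_0 = 8926/EI
Tip deflection under a unit load at C: L³/(3EI) = 170.7/EI.
Compatibility at C: δ_0 − R_C·δ_{CC} = 0, so R_C = 8926/170.7 = 52.3 kN.
Moment equilibrium about A: M_A = Σ(load moments about A) − R_C·L = 682.7 − 52.3×8 = 264.3 kN·m.

M_A = 264.3 kN·m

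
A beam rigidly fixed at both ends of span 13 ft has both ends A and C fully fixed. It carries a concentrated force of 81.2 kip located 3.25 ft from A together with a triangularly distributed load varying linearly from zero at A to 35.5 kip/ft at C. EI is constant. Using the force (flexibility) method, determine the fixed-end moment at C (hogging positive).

Take the two fixed-end moments M_A, M_C as redundants; the released structure is the simple span AC.
End rotations of the released simple span under the applied load (×1/EI):
  at A: point load 81.2 at a = 3.25: Pab(L + b)/(6LEI) = 750.5/EI
  at C: point load 81.2 at a = 3.25: Pab(L + a)/(6LEI) = 536/EI
  at A: triangular load, peak 35.5: 7w₀L³/(360EI) = 1517/EI
  at C: triangular load, peak 35.5: w₀L³/(45EI) = 1733/EI
  θ_A0 = 2267/EI,  θ_C0 = 2269/EI
Flexibility coefficients: a unit moment at one end gives L/(3EI) there and L/(6EI) at the far end, so f₁₁ = f₂₂ = 4.333/EI and f₁₂ = f₂₁ = 2.167/EI.
Compatibility — zero rotation at each built-in end:
  4.333 M_A + 2.167 M_C = 2267
  2.167 M_A + 4.333 M_C = 2269
Solving the pair gives M_A = 348.4 kip·ft and M_C = 349.5 kip·ft (hogging).

M_C = 349.5 kip·ft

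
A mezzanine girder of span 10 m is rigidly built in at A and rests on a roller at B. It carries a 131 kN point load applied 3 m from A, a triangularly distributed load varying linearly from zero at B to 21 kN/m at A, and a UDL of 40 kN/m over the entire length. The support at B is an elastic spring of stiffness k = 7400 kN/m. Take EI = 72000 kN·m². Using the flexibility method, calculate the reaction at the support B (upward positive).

Remove the prop at B; the released (primary) structure is a cantilever built in at A.
Downward deflection at the released point B due to the loads:
  point load 131 at a = 3: Pa²(3L − a)/(6EI) = 5306/EI
  triangular load, peak 21 at the fixed end: w₀L⁴/(30EI) = 7000/EI
  UDL 40: wL⁴/(8EI) = 50000/EI
  δ_0 = 62306/EI
Tip deflection under a unit load at B: L³/(3EI) = 333.3/EI.
With EI = 72000 kN·m²: δ_0 = 0.86535 m and δ_{BB} = 0.00463 m/kN.
Compatibility — the spring shortens by R_B/k under the reaction it provides: δ_0 − R_B·δ_{BB} = R_B/k. With 1/k = 0.000135 m/kN, R_B = δ_0 / (δ_{BB} + 1/k) = 0.86535 / (0.00463 + 0.000135) = 181.6 kN.

R_B = 181.6 kN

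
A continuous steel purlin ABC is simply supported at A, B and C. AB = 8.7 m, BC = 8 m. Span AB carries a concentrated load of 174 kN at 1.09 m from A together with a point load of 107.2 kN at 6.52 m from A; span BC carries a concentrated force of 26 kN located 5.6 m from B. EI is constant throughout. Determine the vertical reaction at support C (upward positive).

R_C = 0.4455 kN

Release continuity at B by inserting a hinge; the redundant is the internal moment M_B. The primary structure is two simply-supported spans AB and BC.
End slopes at the hinge B, treating each span as simply supported:
  span AB: point load 174 at a = 1.09: Pab(L + a)/(6LEI) = 270.7/EI
  span AB: point load 107.2 at a = 6.52: Pab(L + a)/(6LEI) = 444.3/EI
  span BC: point load 26 at a = 5.6: Pab(L + b)/(6LEI) = 75.71/EI
  relative rotation θ_0 = (715 + 75.71)/EI = 790.7/EI
A unit hogging moment at B produces rotation L₁/(3EI) + L₂/(3EI) = 5.567/EI.
Slope continuity at B: θ_0 = M_B·5.567/EI, so M_B = 790.7/5.567 = 142 kN·m (hogging).
Span BC, ΣM about C: R_B^{BC}·8 = 62.4 + 142, so R_B^{BC} = 25.55 kN and R_C = 26 − 25.55 = 0.4455 kN.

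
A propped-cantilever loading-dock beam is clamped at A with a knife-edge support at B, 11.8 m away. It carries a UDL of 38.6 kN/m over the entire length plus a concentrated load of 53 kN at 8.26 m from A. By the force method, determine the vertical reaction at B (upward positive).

R_B = 200.7 kN

Choose R_B as the redundant. The primary structure is the cantilever fixed at A.
Deflection at B on the released cantilever, summing each load's contribution:
  UDL 38.6: wL⁴/(8EI) = 93546/EI
  point load 53 at a = 8.26: Pa²(3L − a)/(6EI) = 16357/EI
  δ_0 = 109903/EI
Tip deflection under a unit load at B: L³/(3EI) = 547.7/EI.
Compatibility at B: δ_0 − R_B·δ_{BB} = 0, so R_B = 109903/547.7 = 200.7 kN.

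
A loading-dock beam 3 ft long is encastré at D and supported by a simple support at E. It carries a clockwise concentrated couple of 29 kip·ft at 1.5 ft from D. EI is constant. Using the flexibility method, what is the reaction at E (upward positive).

Choose R_E as the redundant. The primary structure is the cantilever fixed at D.
Downward deflection at the released point E due to the loads:
  clockwise couple 29 at a = 1.5: M₀a(2L − a)/(2EI) = 97.88/EI
Flexibility coefficient — unit upward force at E: δ_{EE} = L³/(3EI) = 9/EI.
Compatibility at E: δ_0 − R_E·δ_{EE} = 0, so R_E = 97.88/9 = 10.88 kip.

R_E = 10.88 kip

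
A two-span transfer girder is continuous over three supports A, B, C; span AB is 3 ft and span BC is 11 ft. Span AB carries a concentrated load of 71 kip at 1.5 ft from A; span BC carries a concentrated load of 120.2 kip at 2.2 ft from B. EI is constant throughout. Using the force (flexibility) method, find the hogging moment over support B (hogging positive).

Insert a hinge at B; M_B is the redundant, and each span becomes simply supported.
Rotations at B on the released spans (each span's end-slope, ×1/EI):
  span AB: point load 71 at a = 1.5: Pab(L + a)/(6LEI) = 39.94/EI
  span BC: point load 120.2 at a = 2.2: Pab(L + b)/(6LEI) = 698.1/EI
  relative rotation θ_0 = (39.94 + 698.1)/EI = 738.1/EI
A unit hogging moment at B produces rotation L₁/(3EI) + L₂/(3EI) = 4.667/EI.
Compatibility: M_B·(L₁+L₂)/(3EI) = θ_0, giving M_B = 158.2 kip·ft (hogging).

M_B = 158.2 kip·ft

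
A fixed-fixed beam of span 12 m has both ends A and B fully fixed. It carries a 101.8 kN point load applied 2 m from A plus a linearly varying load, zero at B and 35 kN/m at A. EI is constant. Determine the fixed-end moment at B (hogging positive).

Release both end moments; the primary structure is a simply-supported span AB with redundants M_A and M_B.
On the primary (simply-supported) span, the end slopes from the loading are:
  at A: point load 101.8 at a = 2: Pab(L + b)/(6LEI) = 622.1/EI
  at B: point load 101.8 at a = 2: Pab(L + a)/(6LEI) = 395.9/EI
  at A: triangular load, peak 35: w₀L³/(45EI) = 1344/EI
  at B: triangular load, peak 35: 7w₀L³/(360EI) = 1176/EI
  θ_A0 = 1966/EI,  θ_B0 = 1572/EI
Flexibility coefficients: a unit moment at one end gives L/(3EI) there and L/(6EI) at the far end, so f₁₁ = f₂₂ = 4/EI and f₁₂ = f₂₁ = 2/EI.
Compatibility — zero rotation at each built-in end:
  4 M_A + 2 M_B = 1966
  2 M_A + 4 M_B = 1572
Solving the pair gives M_A = 393.4 kN·m and M_B = 196.3 kN·m (hogging).

M_B = 196.3 kN·m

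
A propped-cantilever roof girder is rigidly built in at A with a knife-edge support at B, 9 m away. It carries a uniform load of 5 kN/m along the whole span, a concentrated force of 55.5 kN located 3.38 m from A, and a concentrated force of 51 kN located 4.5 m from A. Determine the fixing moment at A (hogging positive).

M_A = 231.8 kN·m

Take the reaction at B as the redundant and release it; the primary structure is a cantilever fixed at A.
Downward deflection at the released point B due to the loads:
  UDL 5: wL⁴/(8EI) = 4101/EI
  point load 55.5 at a = 3.38: Pa²(3L − a)/(6EI) = 2496/EI
  point load 51 at a = 4.5: Pa²(3L − a)/(6EI) = 3873/EI
  δ_0 = 10469/EI
Flexibility coefficient — unit upward force at B: δ_{BB} = L³/(3EI) = 243/EI.
The prop prevents deflection at B: R_B = δ_0/δ_{BB} = 10469/243 = 43.08 kN.
Moment equilibrium about A: M_A = Σ(load moments about A) − R_B·L = 619.6 − 43.08×9 = 231.8 kN·m.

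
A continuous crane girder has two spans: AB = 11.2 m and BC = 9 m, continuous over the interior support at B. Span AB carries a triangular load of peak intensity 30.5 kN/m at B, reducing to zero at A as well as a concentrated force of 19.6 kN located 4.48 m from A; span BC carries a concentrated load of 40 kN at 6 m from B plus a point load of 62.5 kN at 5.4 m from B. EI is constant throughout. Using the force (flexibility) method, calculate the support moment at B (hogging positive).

Take M_B as the redundant. Released structure: two simple spans AB and BC with a hinge at B.
Rotations at B on the released spans (each span's end-slope, ×1/EI):
  span AB: triangular load, peak 30.5: w₀L³/(45EI) = 952.2/EI
  span AB: point load 19.6 at a = 4.48: Pab(L + a)/(6LEI) = 137.7/EI
  span BC: point load 40 at a = 6: Pab(L + b)/(6LEI) = 160/EI
  span BC: point load 62.5 at a = 5.4: Pab(L + b)/(6LEI) = 283.5/EI
  relative rotation θ_0 = (1090 + 443.5)/EI = 1533/EI
A unit hogging moment at B produces rotation L₁/(3EI) + L₂/(3EI) = 6.733/EI.
Compatibility: M_B·(L₁+L₂)/(3EI) = θ_0, giving M_B = 227.7 kN·m (hogging).

M_B = 227.7 kN·m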